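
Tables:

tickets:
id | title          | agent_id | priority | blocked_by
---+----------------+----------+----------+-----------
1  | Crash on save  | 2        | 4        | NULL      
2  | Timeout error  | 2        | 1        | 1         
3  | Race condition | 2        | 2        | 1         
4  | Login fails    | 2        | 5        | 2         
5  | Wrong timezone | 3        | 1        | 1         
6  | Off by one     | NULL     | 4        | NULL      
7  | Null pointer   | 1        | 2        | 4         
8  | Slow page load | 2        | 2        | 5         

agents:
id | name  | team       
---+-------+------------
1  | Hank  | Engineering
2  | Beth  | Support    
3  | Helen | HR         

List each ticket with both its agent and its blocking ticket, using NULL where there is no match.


Two LEFT JOINs from the same base table tickets: one to agents via agent_id, one to tickets itself via blocked_by. Both are LEFT so every ticket is preserved.
Match against agents:
  - ticket 1 (Crash on save): agent_id=2 -> matches Beth
  - ticket 2 (Timeout error): agent_id=2 -> matches Beth
  - ticket 3 (Race condition): agent_id=2 -> matches Beth
  - ticket 4 (Login fails): agent_id=2 -> matches Beth
  - ticket 5 (Wrong timezone): agent_id=3 -> matches Helen
  - ticket 6 (Off by one): agent_id=NULL, no match -> kept with NULL
  - ticket 7 (Null pointer): agent_id=1 -> matches Hank
  - ticket 8 (Slow page load): agent_id=2 -> matches Beth
Match against tickets (self):
  - ticket 1 (Crash on save): blocked_by=NULL -> NULL
  - ticket 2 (Timeout error): blocked_by=1 -> Crash on save
  - ticket 3 (Race condition): blocked_by=1 -> Crash on save
  - ticket 4 (Login fails): blocked_by=2 -> Timeout error
  - ticket 5 (Wrong timezone): blocked_by=1 -> Crash on save
  - ticket 6 (Off by one): blocked_by=NULL -> NULL
  - ticket 7 (Null pointer): blocked_by=4 -> Login fails
  - ticket 8 (Slow page load): blocked_by=5 -> Wrong timezone

SQL:
SELECT a.title, b.name AS agent, c.title AS blocked_by
FROM tickets a
LEFT JOIN agents b ON a.agent_id = b.id
LEFT JOIN tickets c ON a.blocked_by = c.id

Result:
title          | agent | blocked_by    
---------------+-------+---------------
Crash on save  | Beth  | NULL          
Timeout error  | Beth  | Crash on save 
Race condition | Beth  | Crash on save 
Login fails    | Beth  | Timeout error 
Wrong timezone | Helen | Crash on save 
Off by one     | NULL  | NULL          
Null pointer   | Hank  | Login fails   
Slow page load | Beth  | Wrong timezone


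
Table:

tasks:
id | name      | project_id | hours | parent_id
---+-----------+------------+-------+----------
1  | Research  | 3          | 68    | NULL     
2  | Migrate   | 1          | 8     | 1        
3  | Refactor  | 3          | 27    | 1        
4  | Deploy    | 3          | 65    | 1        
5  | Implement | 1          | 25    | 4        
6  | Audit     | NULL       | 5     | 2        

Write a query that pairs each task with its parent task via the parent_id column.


This is a self-join: tasks is joined to a second copy of itself, matching each row's parent_id to another row's id. Use LEFT JOIN so rows with parent_id=NULL are kept.
  - task 1 (Research): parent_id=NULL -> NULL
  - task 2 (Migrate): parent_id=1 -> Research
  - task 3 (Refactor): parent_id=1 -> Research
  - task 4 (Deploy): parent_id=1 -> Research
  - task 5 (Implement): parent_id=4 -> Deploy
  - task 6 (Audit): parent_id=2 -> Migrate

SQL:
SELECT a.name AS item, b.name AS parent
FROM tasks a
LEFT JOIN tasks b ON a.parent_id = b.id

Result:
item      | parent  
----------+---------
Research  | NULL    
Migrate   | Research
Refactor  | Research
Deploy    | Research
Implement | Deploy  
Audit     | Migrate 


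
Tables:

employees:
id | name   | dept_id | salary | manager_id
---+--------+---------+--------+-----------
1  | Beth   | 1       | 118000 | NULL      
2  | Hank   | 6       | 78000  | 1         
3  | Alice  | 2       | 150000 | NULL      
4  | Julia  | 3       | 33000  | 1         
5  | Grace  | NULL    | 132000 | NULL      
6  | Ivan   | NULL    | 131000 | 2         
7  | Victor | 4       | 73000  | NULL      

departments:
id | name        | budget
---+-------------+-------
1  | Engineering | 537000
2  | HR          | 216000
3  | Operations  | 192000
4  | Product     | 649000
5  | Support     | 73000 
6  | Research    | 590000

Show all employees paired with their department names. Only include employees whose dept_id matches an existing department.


INNER JOIN keeps only employees rows whose dept_id matches an id in departments. Walk through each employee:
  - employee 1 (Beth): dept_id=1 -> matches Engineering
  - employee 2 (Hank): dept_id=6 -> matches Research
  - employee 3 (Alice): dept_id=2 -> matches HR
  - employee 4 (Julia): dept_id=3 -> matches Operations
  - employee 5 (Grace): dept_id=NULL, no match -> dropped
  - employee 6 (Ivan): dept_id=NULL, no match -> dropped
  - employee 7 (Victor): dept_id=4 -> matches Product
So 2 of 7 rows are dropped.

SQL:
SELECT a.name, b.name AS department
FROM employees a
INNER JOIN departments b ON a.dept_id = b.id

Result:
name   | department 
-------+------------
Beth   | Engineering
Hank   | Research   
Alice  | HR         
Julia  | Operations 
Victor | Product    


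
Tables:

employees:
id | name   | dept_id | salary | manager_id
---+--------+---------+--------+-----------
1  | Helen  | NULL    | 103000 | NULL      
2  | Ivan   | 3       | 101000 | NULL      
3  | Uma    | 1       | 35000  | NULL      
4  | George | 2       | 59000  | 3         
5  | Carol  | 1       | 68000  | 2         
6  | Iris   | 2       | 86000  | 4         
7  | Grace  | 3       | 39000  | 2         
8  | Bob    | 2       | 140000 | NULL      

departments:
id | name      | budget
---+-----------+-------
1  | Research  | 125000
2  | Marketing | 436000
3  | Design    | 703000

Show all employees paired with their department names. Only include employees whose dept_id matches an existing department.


INNER JOIN keeps only employees rows whose dept_id matches an id in departments. Walk through each employee:
  - employee 1 (Helen): dept_id=NULL, no match -> dropped
  - employee 2 (Ivan): dept_id=3 -> matches Design
  - employee 3 (Uma): dept_id=1 -> matches Research
  - employee 4 (George): dept_id=2 -> matches Marketing
  - employee 5 (Carol): dept_id=1 -> matches Research
  - employee 6 (Iris): dept_id=2 -> matches Marketing
  - employee 7 (Grace): dept_id=3 -> matches Design
  - employee 8 (Bob): dept_id=2 -> matches Marketing
So 1 of 8 rows is dropped.

SQL:
SELECT a.name, b.name AS department
FROM employees a
INNER JOIN departments b ON a.dept_id = b.id

Result:
name   | department
-------+-----------
Ivan   | Design    
Uma    | Research  
George | Marketing 
Carol  | Research  
Iris   | Marketing 
Grace  | Design    
Bob    | Marketing 


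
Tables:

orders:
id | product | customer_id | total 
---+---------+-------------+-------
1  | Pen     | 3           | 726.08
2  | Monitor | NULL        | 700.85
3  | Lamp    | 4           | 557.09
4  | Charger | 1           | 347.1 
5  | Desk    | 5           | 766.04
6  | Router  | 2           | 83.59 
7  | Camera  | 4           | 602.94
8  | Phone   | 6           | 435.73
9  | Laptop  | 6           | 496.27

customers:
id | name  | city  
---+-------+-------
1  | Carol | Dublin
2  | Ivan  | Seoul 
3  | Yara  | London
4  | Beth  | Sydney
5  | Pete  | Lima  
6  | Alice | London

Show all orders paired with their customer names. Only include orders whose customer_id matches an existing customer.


INNER JOIN keeps only orders rows whose customer_id matches an id in customers. Walk through each order:
  - order 1 (Pen): customer_id=3 -> matches Yara
  - order 2 (Monitor): customer_id=NULL, no match -> dropped
  - order 3 (Lamp): customer_id=4 -> matches Beth
  - order 4 (Charger): customer_id=1 -> matches Carol
  - order 5 (Desk): customer_id=5 -> matches Pete
  - order 6 (Router): customer_id=2 -> matches Ivan
  - order 7 (Camera): customer_id=4 -> matches Beth
  - order 8 (Phone): customer_id=6 -> matches Alice
  - order 9 (Laptop): customer_id=6 -> matches Alice
So 1 of 9 rows is dropped.

SQL:
SELECT a.product, b.name AS customer
FROM orders a
INNER JOIN customers b ON a.customer_id = b.id

Result:
product | customer
--------+---------
Pen     | Yara    
Lamp    | Beth    
Charger | Carol   
Desk    | Pete    
Router  | Ivan    
Camera  | Beth    
Phone   | Alice   
Laptop  | Alice   


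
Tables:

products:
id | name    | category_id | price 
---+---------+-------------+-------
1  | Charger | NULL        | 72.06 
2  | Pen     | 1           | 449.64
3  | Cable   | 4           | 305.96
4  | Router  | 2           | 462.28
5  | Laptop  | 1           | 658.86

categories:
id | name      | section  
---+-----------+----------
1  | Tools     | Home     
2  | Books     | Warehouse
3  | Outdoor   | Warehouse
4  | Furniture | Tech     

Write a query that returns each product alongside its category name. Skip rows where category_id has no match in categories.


INNER JOIN keeps only products rows whose category_id matches an id in categories. Walk through each product:
  - product 1 (Charger): category_id=NULL, no match -> dropped
  - product 2 (Pen): category_id=1 -> matches Tools
  - product 3 (Cable): category_id=4 -> matches Furniture
  - product 4 (Router): category_id=2 -> matches Books
  - product 5 (Laptop): category_id=1 -> matches Tools
So 1 of 5 rows is dropped.

SQL:
SELECT a.name, b.name AS category
FROM products a
INNER JOIN categories b ON a.category_id = b.id

Result:
name   | category 
-------+----------
Pen    | Tools    
Cable  | Furniture
Router | Books    
Laptop | Tools    


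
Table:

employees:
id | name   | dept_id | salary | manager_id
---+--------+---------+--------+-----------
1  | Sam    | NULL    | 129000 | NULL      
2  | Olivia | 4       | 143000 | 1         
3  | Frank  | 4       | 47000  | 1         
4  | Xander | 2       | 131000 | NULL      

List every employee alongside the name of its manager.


This is a self-join: employees is joined to a second copy of itself, matching each row's manager_id to another row's id. Use LEFT JOIN so rows with manager_id=NULL are kept.
  - employee 1 (Sam): manager_id=NULL -> NULL
  - employee 2 (Olivia): manager_id=1 -> Sam
  - employee 3 (Frank): manager_id=1 -> Sam
  - employee 4 (Xander): manager_id=NULL -> NULL

SQL:
SELECT a.name AS item, b.name AS manager
FROM employees a
LEFT JOIN employees b ON a.manager_id = b.id

Result:
item   | manager
-------+--------
Sam    | NULL   
Olivia | Sam    
Frank  | Sam    
Xander | NULL   


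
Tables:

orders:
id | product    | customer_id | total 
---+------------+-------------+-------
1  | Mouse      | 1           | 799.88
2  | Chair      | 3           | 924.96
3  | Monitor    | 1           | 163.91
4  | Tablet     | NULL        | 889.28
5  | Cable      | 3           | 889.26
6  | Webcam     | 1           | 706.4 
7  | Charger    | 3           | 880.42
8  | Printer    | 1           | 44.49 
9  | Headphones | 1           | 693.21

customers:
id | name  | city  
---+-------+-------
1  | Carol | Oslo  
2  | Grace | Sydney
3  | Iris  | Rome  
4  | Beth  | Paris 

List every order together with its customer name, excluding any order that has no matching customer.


INNER JOIN keeps only orders rows whose customer_id matches an id in customers. Walk through each order:
  - order 1 (Mouse): customer_id=1 -> matches Carol
  - order 2 (Chair): customer_id=3 -> matches Iris
  - order 3 (Monitor): customer_id=1 -> matches Carol
  - order 4 (Tablet): customer_id=NULL, no match -> dropped
  - order 5 (Cable): customer_id=3 -> matches Iris
  - order 6 (Webcam): customer_id=1 -> matches Carol
  - order 7 (Charger): customer_id=3 -> matches Iris
  - order 8 (Printer): customer_id=1 -> matches Carol
  - order 9 (Headphones): customer_id=1 -> matches Carol
So 1 of 9 rows is dropped.

SQL:
SELECT a.product, b.name AS customer
FROM orders a
INNER JOIN customers b ON a.customer_id = b.id

Result:
product    | customer
-----------+---------
Mouse      | Carol   
Chair      | Iris    
Monitor    | Carol   
Cable      | Iris    
Webcam     | Carol   
Charger    | Iris    
Printer    | Carol   
Headphones | Carol   


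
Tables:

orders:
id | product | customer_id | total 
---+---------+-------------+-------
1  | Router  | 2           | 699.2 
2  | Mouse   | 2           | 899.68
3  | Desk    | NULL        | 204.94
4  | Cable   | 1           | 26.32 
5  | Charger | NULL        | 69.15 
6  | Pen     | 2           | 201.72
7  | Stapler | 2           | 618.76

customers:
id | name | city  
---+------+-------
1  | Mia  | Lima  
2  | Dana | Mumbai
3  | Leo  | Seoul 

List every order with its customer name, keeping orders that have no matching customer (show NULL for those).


LEFT JOIN keeps every row from orders (the left table); where customer_id has no match in customers, the customer columns become NULL. Walk through each order:
  - order 1 (Router): customer_id=2 -> matches Dana
  - order 2 (Mouse): customer_id=2 -> matches Dana
  - order 3 (Desk): customer_id=NULL, no match -> kept with NULL
  - order 4 (Cable): customer_id=1 -> matches Mia
  - order 5 (Charger): customer_id=NULL, no match -> kept with NULL
  - order 6 (Pen): customer_id=2 -> matches Dana
  - order 7 (Stapler): customer_id=2 -> matches Dana
All 7 rows appear; 2 have NULL customer.

SQL:
SELECT a.product, b.name AS customer
FROM orders a
LEFT JOIN customers b ON a.customer_id = b.id

Result:
product | customer
--------+---------
Router  | Dana    
Mouse   | Dana    
Desk    | NULL    
Cable   | Mia     
Charger | NULL    
Pen     | Dana    
Stapler | Dana    


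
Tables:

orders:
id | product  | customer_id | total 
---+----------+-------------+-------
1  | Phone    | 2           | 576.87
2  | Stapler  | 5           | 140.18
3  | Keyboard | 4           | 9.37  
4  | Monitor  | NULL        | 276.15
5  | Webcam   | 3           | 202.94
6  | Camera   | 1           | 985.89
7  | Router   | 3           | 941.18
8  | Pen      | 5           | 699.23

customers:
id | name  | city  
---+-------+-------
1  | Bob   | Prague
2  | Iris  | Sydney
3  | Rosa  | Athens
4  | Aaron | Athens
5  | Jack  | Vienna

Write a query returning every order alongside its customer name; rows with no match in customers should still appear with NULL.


LEFT JOIN keeps every row from orders (the left table); where customer_id has no match in customers, the customer columns become NULL. Walk through each order:
  - order 1 (Phone): customer_id=2 -> matches Iris
  - order 2 (Stapler): customer_id=5 -> matches Jack
  - order 3 (Keyboard): customer_id=4 -> matches Aaron
  - order 4 (Monitor): customer_id=NULL, no match -> kept with NULL
  - order 5 (Webcam): customer_id=3 -> matches Rosa
  - order 6 (Camera): customer_id=1 -> matches Bob
  - order 7 (Router): customer_id=3 -> matches Rosa
  - order 8 (Pen): customer_id=5 -> matches Jack
All 8 rows appear; 1 has NULL customer.

SQL:
SELECT a.product, b.name AS customer
FROM orders a
LEFT JOIN customers b ON a.customer_id = b.id

Result:
product  | customer
---------+---------
Phone    | Iris    
Stapler  | Jack    
Keyboard | Aaron   
Monitor  | NULL    
Webcam   | Rosa    
Camera   | Bob     
Router   | Rosa    
Pen      | Jack    


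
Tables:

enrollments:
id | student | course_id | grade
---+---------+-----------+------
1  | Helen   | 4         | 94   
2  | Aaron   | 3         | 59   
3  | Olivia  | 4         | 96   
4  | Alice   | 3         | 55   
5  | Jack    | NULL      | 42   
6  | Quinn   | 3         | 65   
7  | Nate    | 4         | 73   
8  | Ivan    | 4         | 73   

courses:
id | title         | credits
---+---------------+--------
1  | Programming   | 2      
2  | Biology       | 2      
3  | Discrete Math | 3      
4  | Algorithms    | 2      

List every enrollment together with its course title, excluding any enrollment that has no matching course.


INNER JOIN keeps only enrollments rows whose course_id matches an id in courses. Walk through each enrollment:
  - enrollment 1 (Helen): course_id=4 -> matches Algorithms
  - enrollment 2 (Aaron): course_id=3 -> matches Discrete Math
  - enrollment 3 (Olivia): course_id=4 -> matches Algorithms
  - enrollment 4 (Alice): course_id=3 -> matches Discrete Math
  - enrollment 5 (Jack): course_id=NULL, no match -> dropped
  - enrollment 6 (Quinn): course_id=3 -> matches Discrete Math
  - enrollment 7 (Nate): course_id=4 -> matches Algorithms
  - enrollment 8 (Ivan): course_id=4 -> matches Algorithms
So 1 of 8 rows is dropped.

SQL:
SELECT a.student, b.title AS course
FROM enrollments a
INNER JOIN courses b ON a.course_id = b.id

Result:
student | course       
--------+--------------
Helen   | Algorithms   
Aaron   | Discrete Math
Olivia  | Algorithms   
Alice   | Discrete Math
Quinn   | Discrete Math
Nate    | Algorithms   
Ivan    | Algorithms   


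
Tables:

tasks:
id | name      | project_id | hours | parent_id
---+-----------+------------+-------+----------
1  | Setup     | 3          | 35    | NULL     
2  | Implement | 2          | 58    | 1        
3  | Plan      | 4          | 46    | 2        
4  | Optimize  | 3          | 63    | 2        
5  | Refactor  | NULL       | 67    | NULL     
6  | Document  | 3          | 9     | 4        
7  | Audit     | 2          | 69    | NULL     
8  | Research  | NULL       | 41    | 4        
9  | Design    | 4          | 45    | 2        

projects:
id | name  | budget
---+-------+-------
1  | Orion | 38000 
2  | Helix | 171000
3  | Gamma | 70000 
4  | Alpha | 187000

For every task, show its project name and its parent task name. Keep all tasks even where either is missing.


Two LEFT JOINs from the same base table tasks: one to projects via project_id, one to tasks itself via parent_id. Both are LEFT so every task is preserved.
Match against projects:
  - task 1 (Setup): project_id=3 -> matches Gamma
  - task 2 (Implement): project_id=2 -> matches Helix
  - task 3 (Plan): project_id=4 -> matches Alpha
  - task 4 (Optimize): project_id=3 -> matches Gamma
  - task 5 (Refactor): project_id=NULL, no match -> kept with NULL
  - task 6 (Document): project_id=3 -> matches Gamma
  - task 7 (Audit): project_id=2 -> matches Helix
  - task 8 (Research): project_id=NULL, no match -> kept with NULL
  - task 9 (Design): project_id=4 -> matches Alpha
Match against tasks (self):
  - task 1 (Setup): parent_id=NULL -> NULL
  - task 2 (Implement): parent_id=1 -> Setup
  - task 3 (Plan): parent_id=2 -> Implement
  - task 4 (Optimize): parent_id=2 -> Implement
  - task 5 (Refactor): parent_id=NULL -> NULL
  - task 6 (Document): parent_id=4 -> Optimize
  - task 7 (Audit): parent_id=NULL -> NULL
  - task 8 (Research): parent_id=4 -> Optimize
  - task 9 (Design): parent_id=2 -> Implement

SQL:
SELECT a.name, b.name AS project, c.name AS parent
FROM tasks a
LEFT JOIN projects b ON a.project_id = b.id
LEFT JOIN tasks c ON a.parent_id = c.id

Result:
name      | project | parent   
----------+---------+----------
Setup     | Gamma   | NULL     
Implement | Helix   | Setup    
Plan      | Alpha   | Implement
Optimize  | Gamma   | Implement
Refactor  | NULL    | NULL     
Document  | Gamma   | Optimize 
Audit     | Helix   | NULL     
Research  | NULL    | Optimize 
Design    | Alpha   | Implement


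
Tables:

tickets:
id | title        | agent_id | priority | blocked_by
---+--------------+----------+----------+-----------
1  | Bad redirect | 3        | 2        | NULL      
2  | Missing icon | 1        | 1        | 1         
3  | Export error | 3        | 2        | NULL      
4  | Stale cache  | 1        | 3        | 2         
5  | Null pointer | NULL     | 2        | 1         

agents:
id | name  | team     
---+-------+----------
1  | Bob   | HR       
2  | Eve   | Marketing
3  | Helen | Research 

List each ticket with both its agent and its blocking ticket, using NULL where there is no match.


Two LEFT JOINs from the same base table tickets: one to agents via agent_id, one to tickets itself via blocked_by. Both are LEFT so every ticket is preserved.
Match against agents:
  - ticket 1 (Bad redirect): agent_id=3 -> matches Helen
  - ticket 2 (Missing icon): agent_id=1 -> matches Bob
  - ticket 3 (Export error): agent_id=3 -> matches Helen
  - ticket 4 (Stale cache): agent_id=1 -> matches Bob
  - ticket 5 (Null pointer): agent_id=NULL, no match -> kept with NULL
Match against tickets (self):
  - ticket 1 (Bad redirect): blocked_by=NULL -> NULL
  - ticket 2 (Missing icon): blocked_by=1 -> Bad redirect
  - ticket 3 (Export error): blocked_by=NULL -> NULL
  - ticket 4 (Stale cache): blocked_by=2 -> Missing icon
  - ticket 5 (Null pointer): blocked_by=1 -> Bad redirect

SQL:
SELECT a.title, b.name AS agent, c.title AS blocked_by
FROM tickets a
LEFT JOIN agents b ON a.agent_id = b.id
LEFT JOIN tickets c ON a.blocked_by = c.id

Result:
title        | agent | blocked_by  
-------------+-------+-------------
Bad redirect | Helen | NULL        
Missing icon | Bob   | Bad redirect
Export error | Helen | NULL        
Stale cache  | Bob   | Missing icon
Null pointer | NULL  | Bad redirect


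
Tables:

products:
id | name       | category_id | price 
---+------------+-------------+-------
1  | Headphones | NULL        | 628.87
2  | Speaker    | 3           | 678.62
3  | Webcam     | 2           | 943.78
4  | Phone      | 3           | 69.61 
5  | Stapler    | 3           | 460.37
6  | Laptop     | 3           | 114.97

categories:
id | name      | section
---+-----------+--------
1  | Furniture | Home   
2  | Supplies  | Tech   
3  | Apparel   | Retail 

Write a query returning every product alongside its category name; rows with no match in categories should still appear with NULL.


LEFT JOIN keeps every row from products (the left table); where category_id has no match in categories, the category columns become NULL. Walk through each product:
  - product 1 (Headphones): category_id=NULL, no match -> kept with NULL
  - product 2 (Speaker): category_id=3 -> matches Apparel
  - product 3 (Webcam): category_id=2 -> matches Supplies
  - product 4 (Phone): category_id=3 -> matches Apparel
  - product 5 (Stapler): category_id=3 -> matches Apparel
  - product 6 (Laptop): category_id=3 -> matches Apparel
All 6 rows appear; 1 has NULL category.

SQL:
SELECT a.name, b.name AS category
FROM products a
LEFT JOIN categories b ON a.category_id = b.id

Result:
name       | category
-----------+---------
Headphones | NULL    
Speaker    | Apparel 
Webcam     | Supplies
Phone      | Apparel 
Stapler    | Apparel 
Laptop     | Apparel 


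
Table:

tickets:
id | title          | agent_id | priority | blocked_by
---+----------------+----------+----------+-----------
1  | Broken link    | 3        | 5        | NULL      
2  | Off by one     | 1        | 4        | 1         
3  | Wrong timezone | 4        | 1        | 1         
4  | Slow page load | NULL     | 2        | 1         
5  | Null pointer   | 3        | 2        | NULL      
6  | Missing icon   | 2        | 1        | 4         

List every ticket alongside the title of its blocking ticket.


This is a self-join: tickets is joined to a second copy of itself, matching each row's blocked_by to another row's id. Use LEFT JOIN so rows with blocked_by=NULL are kept.
  - ticket 1 (Broken link): blocked_by=NULL -> NULL
  - ticket 2 (Off by one): blocked_by=1 -> Broken link
  - ticket 3 (Wrong timezone): blocked_by=1 -> Broken link
  - ticket 4 (Slow page load): blocked_by=1 -> Broken link
  - ticket 5 (Null pointer): blocked_by=NULL -> NULL
  - ticket 6 (Missing icon): blocked_by=4 -> Slow page load

SQL:
SELECT a.title AS item, b.title AS blocked_by
FROM tickets a
LEFT JOIN tickets b ON a.blocked_by = b.id

Result:
item           | blocked_by    
---------------+---------------
Broken link    | NULL          
Off by one     | Broken link   
Wrong timezone | Broken link   
Slow page load | Broken link   
Null pointer   | NULL          
Missing icon   | Slow page load


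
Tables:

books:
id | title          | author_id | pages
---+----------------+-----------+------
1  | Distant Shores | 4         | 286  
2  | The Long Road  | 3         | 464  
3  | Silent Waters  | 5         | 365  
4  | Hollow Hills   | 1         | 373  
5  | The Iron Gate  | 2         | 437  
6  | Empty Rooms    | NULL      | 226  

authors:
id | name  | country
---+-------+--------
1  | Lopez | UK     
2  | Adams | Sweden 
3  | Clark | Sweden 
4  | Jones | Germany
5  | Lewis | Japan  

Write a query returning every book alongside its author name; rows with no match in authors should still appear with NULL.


LEFT JOIN keeps every row from books (the left table); where author_id has no match in authors, the author columns become NULL. Walk through each book:
  - book 1 (Distant Shores): author_id=4 -> matches Jones
  - book 2 (The Long Road): author_id=3 -> matches Clark
  - book 3 (Silent Waters): author_id=5 -> matches Lewis
  - book 4 (Hollow Hills): author_id=1 -> matches Lopez
  - book 5 (The Iron Gate): author_id=2 -> matches Adams
  - book 6 (Empty Rooms): author_id=NULL, no match -> kept with NULL
All 6 rows appear; 1 has NULL author.

SQL:
SELECT a.title, b.name AS author
FROM books a
LEFT JOIN authors b ON a.author_id = b.id

Result:
title          | author
---------------+-------
Distant Shores | Jones 
The Long Road  | Clark 
Silent Waters  | Lewis 
Hollow Hills   | Lopez 
The Iron Gate  | Adams 
Empty Rooms    | NULL  


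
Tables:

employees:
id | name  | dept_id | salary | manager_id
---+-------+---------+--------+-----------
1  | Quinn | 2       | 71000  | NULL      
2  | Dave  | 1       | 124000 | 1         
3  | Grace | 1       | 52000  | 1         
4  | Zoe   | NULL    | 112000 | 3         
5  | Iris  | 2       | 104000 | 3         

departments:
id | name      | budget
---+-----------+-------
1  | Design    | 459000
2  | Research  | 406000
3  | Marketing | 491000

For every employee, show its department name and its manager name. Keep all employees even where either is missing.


Two LEFT JOINs from the same base table employees: one to departments via dept_id, one to employees itself via manager_id. Both are LEFT so every employee is preserved.
Match against departments:
  - employee 1 (Quinn): dept_id=2 -> matches Research
  - employee 2 (Dave): dept_id=1 -> matches Design
  - employee 3 (Grace): dept_id=1 -> matches Design
  - employee 4 (Zoe): dept_id=NULL, no match -> kept with NULL
  - employee 5 (Iris): dept_id=2 -> matches Research
Match against employees (self):
  - employee 1 (Quinn): manager_id=NULL -> NULL
  - employee 2 (Dave): manager_id=1 -> Quinn
  - employee 3 (Grace): manager_id=1 -> Quinn
  - employee 4 (Zoe): manager_id=3 -> Grace
  - employee 5 (Iris): manager_id=3 -> Grace

SQL:
SELECT a.name, b.name AS department, c.name AS manager
FROM employees a
LEFT JOIN departments b ON a.dept_id = b.id
LEFT JOIN employees c ON a.manager_id = c.id

Result:
name  | department | manager
------+------------+--------
Quinn | Research   | NULL   
Dave  | Design     | Quinn  
Grace | Design     | Quinn  
Zoe   | NULL       | Grace  
Iris  | Research   | Grace  


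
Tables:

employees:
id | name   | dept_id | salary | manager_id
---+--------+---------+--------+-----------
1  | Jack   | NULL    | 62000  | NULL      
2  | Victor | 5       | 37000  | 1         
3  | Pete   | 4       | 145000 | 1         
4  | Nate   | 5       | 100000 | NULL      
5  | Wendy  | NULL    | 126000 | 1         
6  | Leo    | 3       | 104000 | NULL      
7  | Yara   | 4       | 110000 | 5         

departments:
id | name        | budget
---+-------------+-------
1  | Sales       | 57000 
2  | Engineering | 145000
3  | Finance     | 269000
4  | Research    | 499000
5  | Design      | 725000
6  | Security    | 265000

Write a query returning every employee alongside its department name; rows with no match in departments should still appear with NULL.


LEFT JOIN keeps every row from employees (the left table); where dept_id has no match in departments, the department columns become NULL. Walk through each employee:
  - employee 1 (Jack): dept_id=NULL, no match -> kept with NULL
  - employee 2 (Victor): dept_id=5 -> matches Design
  - employee 3 (Pete): dept_id=4 -> matches Research
  - employee 4 (Nate): dept_id=5 -> matches Design
  - employee 5 (Wendy): dept_id=NULL, no match -> kept with NULL
  - employee 6 (Leo): dept_id=3 -> matches Finance
  - employee 7 (Yara): dept_id=4 -> matches Research
All 7 rows appear; 2 have NULL department.

SQL:
SELECT a.name, b.name AS department
FROM employees a
LEFT JOIN departments b ON a.dept_id = b.id

Result:
name   | department
-------+-----------
Jack   | NULL      
Victor | Design    
Pete   | Research  
Nate   | Design    
Wendy  | NULL      
Leo    | Finance   
Yara   | Research  


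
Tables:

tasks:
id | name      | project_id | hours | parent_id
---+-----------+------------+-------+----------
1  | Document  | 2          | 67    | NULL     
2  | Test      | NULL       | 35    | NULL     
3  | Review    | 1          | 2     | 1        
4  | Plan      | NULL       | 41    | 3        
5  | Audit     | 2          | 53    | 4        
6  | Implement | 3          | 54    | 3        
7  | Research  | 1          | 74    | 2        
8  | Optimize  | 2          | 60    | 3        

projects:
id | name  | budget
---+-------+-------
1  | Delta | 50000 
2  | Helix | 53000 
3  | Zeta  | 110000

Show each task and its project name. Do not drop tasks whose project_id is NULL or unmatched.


LEFT JOIN keeps every row from tasks (the left table); where project_id has no match in projects, the project columns become NULL. Walk through each task:
  - task 1 (Document): project_id=2 -> matches Helix
  - task 2 (Test): project_id=NULL, no match -> kept with NULL
  - task 3 (Review): project_id=1 -> matches Delta
  - task 4 (Plan): project_id=NULL, no match -> kept with NULL
  - task 5 (Audit): project_id=2 -> matches Helix
  - task 6 (Implement): project_id=3 -> matches Zeta
  - task 7 (Research): project_id=1 -> matches Delta
  - task 8 (Optimize): project_id=2 -> matches Helix
All 8 rows appear; 2 have NULL project.

SQL:
SELECT a.name, b.name AS project
FROM tasks a
LEFT JOIN projects b ON a.project_id = b.id

Result:
name      | project
----------+--------
Document  | Helix  
Test      | NULL   
Review    | Delta  
Plan      | NULL   
Audit     | Helix  
Implement | Zeta   
Research  | Delta  
Optimize  | Helix  


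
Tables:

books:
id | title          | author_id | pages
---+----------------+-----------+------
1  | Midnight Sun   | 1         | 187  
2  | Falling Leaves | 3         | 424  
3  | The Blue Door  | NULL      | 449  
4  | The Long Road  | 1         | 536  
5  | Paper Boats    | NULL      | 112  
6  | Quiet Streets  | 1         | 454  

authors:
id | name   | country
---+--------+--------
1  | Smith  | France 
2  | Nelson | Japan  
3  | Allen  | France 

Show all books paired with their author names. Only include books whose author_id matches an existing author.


INNER JOIN keeps only books rows whose author_id matches an id in authors. Walk through each book:
  - book 1 (Midnight Sun): author_id=1 -> matches Smith
  - book 2 (Falling Leaves): author_id=3 -> matches Allen
  - book 3 (The Blue Door): author_id=NULL, no match -> dropped
  - book 4 (The Long Road): author_id=1 -> matches Smith
  - book 5 (Paper Boats): author_id=NULL, no match -> dropped
  - book 6 (Quiet Streets): author_id=1 -> matches Smith
So 2 of 6 rows are dropped.

SQL:
SELECT a.title, b.name AS author
FROM books a
INNER JOIN authors b ON a.author_id = b.id

Result:
title          | author
---------------+-------
Midnight Sun   | Smith 
Falling Leaves | Allen 
The Long Road  | Smith 
Quiet Streets  | Smith 


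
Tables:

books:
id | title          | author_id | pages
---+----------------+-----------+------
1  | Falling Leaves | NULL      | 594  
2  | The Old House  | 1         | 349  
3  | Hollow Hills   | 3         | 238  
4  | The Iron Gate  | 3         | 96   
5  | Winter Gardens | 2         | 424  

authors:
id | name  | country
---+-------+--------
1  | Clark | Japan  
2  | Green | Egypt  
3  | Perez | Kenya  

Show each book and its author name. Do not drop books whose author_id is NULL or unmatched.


LEFT JOIN keeps every row from books (the left table); where author_id has no match in authors, the author columns become NULL. Walk through each book:
  - book 1 (Falling Leaves): author_id=NULL, no match -> kept with NULL
  - book 2 (The Old House): author_id=1 -> matches Clark
  - book 3 (Hollow Hills): author_id=3 -> matches Perez
  - book 4 (The Iron Gate): author_id=3 -> matches Perez
  - book 5 (Winter Gardens): author_id=2 -> matches Green
All 5 rows appear; 1 has NULL author.

SQL:
SELECT a.title, b.name AS author
FROM books a
LEFT JOIN authors b ON a.author_id = b.id

Result:
title          | author
---------------+-------
Falling Leaves | NULL  
The Old House  | Clark 
Hollow Hills   | Perez 
The Iron Gate  | Perez 
Winter Gardens | Green 


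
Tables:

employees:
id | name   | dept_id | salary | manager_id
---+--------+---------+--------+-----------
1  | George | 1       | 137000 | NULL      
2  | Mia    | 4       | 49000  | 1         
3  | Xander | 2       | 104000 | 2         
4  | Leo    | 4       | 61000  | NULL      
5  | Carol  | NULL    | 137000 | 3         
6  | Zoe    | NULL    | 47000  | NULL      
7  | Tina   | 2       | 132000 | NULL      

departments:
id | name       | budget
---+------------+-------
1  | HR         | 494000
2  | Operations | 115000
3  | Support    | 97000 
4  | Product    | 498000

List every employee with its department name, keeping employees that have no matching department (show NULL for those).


LEFT JOIN keeps every row from employees (the left table); where dept_id has no match in departments, the department columns become NULL. Walk through each employee:
  - employee 1 (George): dept_id=1 -> matches HR
  - employee 2 (Mia): dept_id=4 -> matches Product
  - employee 3 (Xander): dept_id=2 -> matches Operations
  - employee 4 (Leo): dept_id=4 -> matches Product
  - employee 5 (Carol): dept_id=NULL, no match -> kept with NULL
  - employee 6 (Zoe): dept_id=NULL, no match -> kept with NULL
  - employee 7 (Tina): dept_id=2 -> matches Operations
All 7 rows appear; 2 have NULL department.

SQL:
SELECT a.name, b.name AS department
FROM employees a
LEFT JOIN departments b ON a.dept_id = b.id

Result:
name   | department
-------+-----------
George | HR        
Mia    | Product   
Xander | Operations
Leo    | Product   
Carol  | NULL      
Zoe    | NULL      
Tina   | Operations


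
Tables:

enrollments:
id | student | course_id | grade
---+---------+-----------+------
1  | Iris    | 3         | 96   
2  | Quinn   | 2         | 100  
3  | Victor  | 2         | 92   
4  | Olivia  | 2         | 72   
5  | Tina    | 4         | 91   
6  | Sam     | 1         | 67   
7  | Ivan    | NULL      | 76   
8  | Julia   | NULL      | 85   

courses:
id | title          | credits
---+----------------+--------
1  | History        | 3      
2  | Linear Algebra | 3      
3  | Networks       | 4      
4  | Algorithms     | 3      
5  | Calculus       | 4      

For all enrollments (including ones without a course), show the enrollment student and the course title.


LEFT JOIN keeps every row from enrollments (the left table); where course_id has no match in courses, the course columns become NULL. Walk through each enrollment:
  - enrollment 1 (Iris): course_id=3 -> matches Networks
  - enrollment 2 (Quinn): course_id=2 -> matches Linear Algebra
  - enrollment 3 (Victor): course_id=2 -> matches Linear Algebra
  - enrollment 4 (Olivia): course_id=2 -> matches Linear Algebra
  - enrollment 5 (Tina): course_id=4 -> matches Algorithms
  - enrollment 6 (Sam): course_id=1 -> matches History
  - enrollment 7 (Ivan): course_id=NULL, no match -> kept with NULL
  - enrollment 8 (Julia): course_id=NULL, no match -> kept with NULL
All 8 rows appear; 2 have NULL course.

SQL:
SELECT a.student, b.title AS course
FROM enrollments a
LEFT JOIN courses b ON a.course_id = b.id

Result:
student | course        
--------+---------------
Iris    | Networks      
Quinn   | Linear Algebra
Victor  | Linear Algebra
Olivia  | Linear Algebra
Tina    | Algorithms    
Sam     | History       
Ivan    | NULL          
Julia   | NULL          


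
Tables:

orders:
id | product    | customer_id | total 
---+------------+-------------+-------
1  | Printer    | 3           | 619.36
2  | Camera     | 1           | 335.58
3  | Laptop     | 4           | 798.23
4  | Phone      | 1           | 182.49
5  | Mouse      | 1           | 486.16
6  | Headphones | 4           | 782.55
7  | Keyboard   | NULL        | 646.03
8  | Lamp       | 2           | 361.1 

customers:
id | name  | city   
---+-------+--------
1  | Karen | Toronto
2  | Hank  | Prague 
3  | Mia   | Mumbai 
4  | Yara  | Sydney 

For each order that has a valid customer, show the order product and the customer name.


INNER JOIN keeps only orders rows whose customer_id matches an id in customers. Walk through each order:
  - order 1 (Printer): customer_id=3 -> matches Mia
  - order 2 (Camera): customer_id=1 -> matches Karen
  - order 3 (Laptop): customer_id=4 -> matches Yara
  - order 4 (Phone): customer_id=1 -> matches Karen
  - order 5 (Mouse): customer_id=1 -> matches Karen
  - order 6 (Headphones): customer_id=4 -> matches Yara
  - order 7 (Keyboard): customer_id=NULL, no match -> dropped
  - order 8 (Lamp): customer_id=2 -> matches Hank
So 1 of 8 rows is dropped.

SQL:
SELECT a.product, b.name AS customer
FROM orders a
INNER JOIN customers b ON a.customer_id = b.id

Result:
product    | customer
-----------+---------
Printer    | Mia     
Camera     | Karen   
Laptop     | Yara    
Phone      | Karen   
Mouse      | Karen   
Headphones | Yara    
Lamp       | Hank    


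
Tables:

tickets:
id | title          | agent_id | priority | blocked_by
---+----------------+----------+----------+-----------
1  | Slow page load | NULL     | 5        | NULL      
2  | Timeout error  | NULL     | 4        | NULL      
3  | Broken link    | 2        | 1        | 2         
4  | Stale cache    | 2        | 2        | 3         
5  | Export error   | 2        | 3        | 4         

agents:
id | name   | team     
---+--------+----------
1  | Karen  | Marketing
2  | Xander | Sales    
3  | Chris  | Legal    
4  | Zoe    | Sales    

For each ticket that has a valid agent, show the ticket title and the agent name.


INNER JOIN keeps only tickets rows whose agent_id matches an id in agents. Walk through each ticket:
  - ticket 1 (Slow page load): agent_id=NULL, no match -> dropped
  - ticket 2 (Timeout error): agent_id=NULL, no match -> dropped
  - ticket 3 (Broken link): agent_id=2 -> matches Xander
  - ticket 4 (Stale cache): agent_id=2 -> matches Xander
  - ticket 5 (Export error): agent_id=2 -> matches Xander
So 2 of 5 rows are dropped.

SQL:
SELECT a.title, b.name AS agent
FROM tickets a
INNER JOIN agents b ON a.agent_id = b.id

Result:
title        | agent 
-------------+-------
Broken link  | Xander
Stale cache  | Xander
Export error | Xander


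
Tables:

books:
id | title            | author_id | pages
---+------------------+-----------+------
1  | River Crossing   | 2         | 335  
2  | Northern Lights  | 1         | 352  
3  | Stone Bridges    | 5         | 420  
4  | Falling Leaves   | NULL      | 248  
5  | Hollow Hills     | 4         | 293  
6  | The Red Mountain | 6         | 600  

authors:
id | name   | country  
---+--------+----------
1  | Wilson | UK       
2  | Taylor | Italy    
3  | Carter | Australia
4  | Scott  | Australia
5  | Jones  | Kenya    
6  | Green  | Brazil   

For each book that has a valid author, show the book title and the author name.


INNER JOIN keeps only books rows whose author_id matches an id in authors. Walk through each book:
  - book 1 (River Crossing): author_id=2 -> matches Taylor
  - book 2 (Northern Lights): author_id=1 -> matches Wilson
  - book 3 (Stone Bridges): author_id=5 -> matches Jones
  - book 4 (Falling Leaves): author_id=NULL, no match -> dropped
  - book 5 (Hollow Hills): author_id=4 -> matches Scott
  - book 6 (The Red Mountain): author_id=6 -> matches Green
So 1 of 6 rows is dropped.

SQL:
SELECT a.title, b.name AS author
FROM books a
INNER JOIN authors b ON a.author_id = b.id

Result:
title            | author
-----------------+-------
River Crossing   | Taylor
Northern Lights  | Wilson
Stone Bridges    | Jones 
Hollow Hills     | Scott 
The Red Mountain | Green 
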